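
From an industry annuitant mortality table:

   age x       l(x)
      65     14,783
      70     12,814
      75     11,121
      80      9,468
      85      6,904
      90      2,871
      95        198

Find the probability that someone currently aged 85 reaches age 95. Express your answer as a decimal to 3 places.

The conditional survival probability is l(95)/l(85) = 198/6,904 = 0.028679.

0.029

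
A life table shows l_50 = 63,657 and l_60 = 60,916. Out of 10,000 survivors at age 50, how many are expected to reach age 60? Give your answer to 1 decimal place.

9569.4

The relevant probability is 60,916/63,657 = 0.956941.
Expected number = 10,000 × 0.956941 = 9569.4.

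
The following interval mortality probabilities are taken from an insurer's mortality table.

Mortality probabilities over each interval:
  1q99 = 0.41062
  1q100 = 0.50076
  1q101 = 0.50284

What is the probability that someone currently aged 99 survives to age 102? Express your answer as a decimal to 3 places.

0.146

Chaining the interval survival probabilities: (1 − 0.41062) × (1 − 0.50076) × (1 − 0.50284).
= 0.58938 × 0.49924 × 0.49716 = 0.146285.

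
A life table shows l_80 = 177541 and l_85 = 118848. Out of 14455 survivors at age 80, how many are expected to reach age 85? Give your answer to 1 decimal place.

The relevant probability is 118848/177541 = 0.669412.
Expected number = 14455 × 0.669412 = 9676.3.

9676.3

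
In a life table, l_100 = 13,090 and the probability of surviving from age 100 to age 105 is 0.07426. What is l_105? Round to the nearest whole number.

972

l_105 = l_100 × p = 13,090 × 0.07426 = 972.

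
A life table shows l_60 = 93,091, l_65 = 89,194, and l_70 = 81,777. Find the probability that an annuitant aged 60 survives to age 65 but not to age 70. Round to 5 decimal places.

0.07967

We want 5|5q60 = (l_65 − l_70)/l_60.
This is the probability of reaching 65 but not 70, conditional on being alive at 60: (l_65 − l_70) / l_60.
= (89,194 − 81,777) / 93,091 = 7,417 / 93,091 = 0.079675.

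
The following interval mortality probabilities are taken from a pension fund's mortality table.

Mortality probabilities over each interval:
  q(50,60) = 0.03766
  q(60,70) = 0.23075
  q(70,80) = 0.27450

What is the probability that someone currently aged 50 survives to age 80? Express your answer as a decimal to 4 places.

0.5371

Survival from 50 to 80 is the product of surviving each interval: (1 − 0.03766) × (1 − 0.23075) × (1 − 0.27450).
= 0.96234 × 0.76925 × 0.72550 = 0.537073.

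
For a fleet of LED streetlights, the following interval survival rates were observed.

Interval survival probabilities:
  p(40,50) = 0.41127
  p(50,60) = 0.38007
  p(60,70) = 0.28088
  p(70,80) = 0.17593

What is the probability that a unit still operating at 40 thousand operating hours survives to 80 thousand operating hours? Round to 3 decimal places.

The overall survival probability is 0.41127 × 0.38007 × 0.28088 × 0.17593.
= 0.007724.

0.008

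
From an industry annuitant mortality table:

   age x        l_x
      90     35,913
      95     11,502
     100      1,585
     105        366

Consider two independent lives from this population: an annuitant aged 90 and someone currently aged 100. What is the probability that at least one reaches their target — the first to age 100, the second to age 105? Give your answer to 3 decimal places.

p₁ = l_100/l_90 = 1,585/35,913 = 0.044134; p₂ = l_105/l_100 = 366/1,585 = 0.230915.
P(at least one) = 1 − (1−p₁)(1−p₂) = 1 − 0.955866 × 0.769085 = 0.264858.

0.265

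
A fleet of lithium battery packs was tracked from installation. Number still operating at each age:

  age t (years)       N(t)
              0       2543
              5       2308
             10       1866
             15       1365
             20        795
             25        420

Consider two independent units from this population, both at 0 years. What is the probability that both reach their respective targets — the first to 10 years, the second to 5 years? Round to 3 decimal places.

p₁ = N(10)/N(0) = 1866/2543 = 0.733779; p₂ = N(5)/N(0) = 2308/2543 = 0.907589.
P(both) = p₁ × p₂ = 0.733779 × 0.907589 = 0.665970.

0.666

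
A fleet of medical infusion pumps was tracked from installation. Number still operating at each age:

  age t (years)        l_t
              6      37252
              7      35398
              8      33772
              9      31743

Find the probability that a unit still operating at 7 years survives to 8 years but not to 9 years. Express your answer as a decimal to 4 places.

0.0573

This is the probability of reaching 8 but not 9, conditional on being operational at 7: (l_8 − l_9) / l_7.
= (33772 − 31743) / 35398 = 2029 / 35398 = 0.057320.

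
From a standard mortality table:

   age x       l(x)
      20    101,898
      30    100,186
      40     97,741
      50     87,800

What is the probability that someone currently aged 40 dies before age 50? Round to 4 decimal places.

P(die before 50 | alive at 40) = 1 − l(50)/l(40) = 1 − 87,800/97,741 = (9,941)/97,741 = 0.101708.

0.1017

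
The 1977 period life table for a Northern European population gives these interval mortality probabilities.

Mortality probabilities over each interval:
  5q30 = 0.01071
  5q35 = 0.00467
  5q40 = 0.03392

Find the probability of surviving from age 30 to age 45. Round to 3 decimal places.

0.951

The overall survival probability is (1 − 0.01071) × (1 − 0.00467) × (1 − 0.03392).
= 0.98929 × 0.99533 × 0.96608 = 0.951270.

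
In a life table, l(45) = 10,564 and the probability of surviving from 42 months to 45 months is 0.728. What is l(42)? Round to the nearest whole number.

l(42) = l(45) / p = 10,564 / 0.728 = 14511.

14511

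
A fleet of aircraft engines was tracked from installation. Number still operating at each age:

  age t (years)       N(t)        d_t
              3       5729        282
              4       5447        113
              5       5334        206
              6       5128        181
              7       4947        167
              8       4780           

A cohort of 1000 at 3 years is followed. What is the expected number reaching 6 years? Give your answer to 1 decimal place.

The relevant probability is 5128/5729 = 0.895095.
Expected number = 1000 × 0.895095 = 895.1.

895.1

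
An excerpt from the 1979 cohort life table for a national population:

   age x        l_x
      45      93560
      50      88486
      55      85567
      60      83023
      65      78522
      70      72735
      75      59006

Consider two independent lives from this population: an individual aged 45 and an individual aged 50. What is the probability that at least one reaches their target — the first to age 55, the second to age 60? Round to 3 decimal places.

p₁ = l_55/l_45 = 85567/93560 = 0.914568; p₂ = l_60/l_50 = 83023/88486 = 0.938261.
P(at least one) = 1 − (1−p₁)(1−p₂) = 1 − 0.085432 × 0.061739 = 0.994726.

0.995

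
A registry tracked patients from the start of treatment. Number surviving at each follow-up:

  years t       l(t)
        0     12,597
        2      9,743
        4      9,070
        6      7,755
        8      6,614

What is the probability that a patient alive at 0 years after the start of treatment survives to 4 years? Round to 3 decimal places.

0.720

The conditional survival probability is l(4)/l(0) = 9,070/12,597 = 0.720013.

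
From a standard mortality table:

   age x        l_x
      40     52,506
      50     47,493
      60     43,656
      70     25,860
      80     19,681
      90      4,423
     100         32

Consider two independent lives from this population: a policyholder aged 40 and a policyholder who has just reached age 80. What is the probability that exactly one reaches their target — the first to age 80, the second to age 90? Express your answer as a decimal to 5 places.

p₁ = l_80/l_40 = 19,681/52,506 = 0.374833; p₂ = l_90/l_80 = 4,423/19,681 = 0.224735.
P(exactly one) = p₁(1−p₂) + (1−p₁)p₂ = 0.290595 + 0.140497 = 0.431092.

0.43109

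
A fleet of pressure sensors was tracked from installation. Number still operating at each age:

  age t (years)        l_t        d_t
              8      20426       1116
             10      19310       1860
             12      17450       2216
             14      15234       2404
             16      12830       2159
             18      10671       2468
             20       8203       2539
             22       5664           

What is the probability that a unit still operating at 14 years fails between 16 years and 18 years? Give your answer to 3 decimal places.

0.142

This is the probability of reaching 16 but not 18, conditional on being operational at 14: (l_16 − l_18) / l_14.
= (12830 − 10671) / 15234 = 2159 / 15234 = 0.141722.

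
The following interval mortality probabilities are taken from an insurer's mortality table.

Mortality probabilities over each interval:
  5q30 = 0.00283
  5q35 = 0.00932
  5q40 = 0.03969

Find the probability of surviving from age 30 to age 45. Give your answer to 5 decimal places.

0.94867

The overall survival probability is (1 − 0.00283) × (1 − 0.00932) × (1 − 0.03969).
= 0.99717 × 0.99068 × 0.96031 = 0.948668.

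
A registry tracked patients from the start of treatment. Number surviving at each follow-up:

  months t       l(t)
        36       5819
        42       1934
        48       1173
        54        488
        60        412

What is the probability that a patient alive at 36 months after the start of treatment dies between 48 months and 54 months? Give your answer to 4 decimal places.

0.1177

This is the probability of reaching 48 but not 54, conditional on being alive at 36: (l(48) − l(54)) / l(36).
= (1173 − 488) / 5819 = 685 / 5819 = 0.117718.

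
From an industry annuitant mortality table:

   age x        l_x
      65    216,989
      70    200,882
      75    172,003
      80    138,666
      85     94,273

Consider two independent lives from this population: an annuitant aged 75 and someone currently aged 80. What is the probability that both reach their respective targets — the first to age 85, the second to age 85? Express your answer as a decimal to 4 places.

p₁ = l_85/l_75 = 94,273/172,003 = 0.548089; p₂ = l_85/l_80 = 94,273/138,666 = 0.679857.
P(both) = p₁ × p₂ = 0.548089 × 0.679857 = 0.372622.

0.3726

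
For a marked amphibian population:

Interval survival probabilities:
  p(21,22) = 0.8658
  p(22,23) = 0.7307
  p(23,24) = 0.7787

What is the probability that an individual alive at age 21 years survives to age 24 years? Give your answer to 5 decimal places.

Chaining the interval survival probabilities: 0.8658 × 0.7307 × 0.7787.
= 0.492637.

0.49264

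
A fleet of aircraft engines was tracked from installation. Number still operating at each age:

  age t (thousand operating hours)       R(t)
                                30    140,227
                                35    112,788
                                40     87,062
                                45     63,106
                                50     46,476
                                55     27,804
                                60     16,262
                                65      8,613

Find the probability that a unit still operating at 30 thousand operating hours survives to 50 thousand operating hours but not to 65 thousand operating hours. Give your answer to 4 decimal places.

This is the probability of reaching 50 but not 65, conditional on being operational at 30: (R(50) − R(65)) / R(30).
= (46,476 − 8,613) / 140,227 = 37,863 / 140,227 = 0.270012.

0.2700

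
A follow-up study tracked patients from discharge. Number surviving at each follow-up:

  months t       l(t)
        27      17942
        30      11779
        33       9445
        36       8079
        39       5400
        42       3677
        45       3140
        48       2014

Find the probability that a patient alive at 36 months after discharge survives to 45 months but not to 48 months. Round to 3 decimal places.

This is the probability of reaching 45 but not 48, conditional on being alive at 36: (l(45) − l(48)) / l(36).
= (3140 − 2014) / 8079 = 1126 / 8079 = 0.139374.

0.139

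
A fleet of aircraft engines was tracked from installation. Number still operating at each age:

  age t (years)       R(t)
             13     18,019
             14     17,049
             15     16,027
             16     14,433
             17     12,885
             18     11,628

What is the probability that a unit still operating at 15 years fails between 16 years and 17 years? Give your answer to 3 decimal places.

This is the probability of reaching 16 but not 17, conditional on being operational at 15: (R(16) − R(17)) / R(15).
= (14,433 − 12,885) / 16,027 = 1,548 / 16,027 = 0.096587.

0.097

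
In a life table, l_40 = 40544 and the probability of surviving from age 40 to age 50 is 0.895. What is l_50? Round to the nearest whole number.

36287

l_50 = l_40 × p = 40544 × 0.895 = 36287.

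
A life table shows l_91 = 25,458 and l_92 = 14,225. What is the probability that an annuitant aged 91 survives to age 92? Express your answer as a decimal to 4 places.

0.5588

We want 1p91 = l_92/l_91.
The conditional survival probability is l_92/l_91 = 14,225/25,458 = 0.558763.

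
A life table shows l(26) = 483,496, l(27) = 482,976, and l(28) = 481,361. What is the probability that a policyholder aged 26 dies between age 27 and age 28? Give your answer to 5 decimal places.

0.00334

This is the probability of reaching 27 but not 28, conditional on being alive at 26: (l(27) − l(28)) / l(26).
= (482,976 − 481,361) / 483,496 = 1,615 / 483,496 = 0.003340.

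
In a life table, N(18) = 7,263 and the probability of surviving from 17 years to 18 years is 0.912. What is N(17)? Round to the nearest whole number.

7964

N(17) = N(18) / p = 7,263 / 0.912 = 7964.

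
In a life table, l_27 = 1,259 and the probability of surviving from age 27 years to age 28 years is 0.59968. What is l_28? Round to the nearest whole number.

755

l_28 = l_27 × p = 1,259 × 0.59968 = 755.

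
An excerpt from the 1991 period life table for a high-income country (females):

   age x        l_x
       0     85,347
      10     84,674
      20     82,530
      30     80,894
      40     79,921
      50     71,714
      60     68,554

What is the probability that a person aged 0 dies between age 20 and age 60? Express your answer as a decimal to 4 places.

We want 20|40q0 = (l_20 − l_60)/l_0.
This is the probability of reaching 20 but not 60, conditional on being alive at 0: (l_20 − l_60) / l_0.
= (82,530 − 68,554) / 85,347 = 13,976 / 85,347 = 0.163755.

0.1638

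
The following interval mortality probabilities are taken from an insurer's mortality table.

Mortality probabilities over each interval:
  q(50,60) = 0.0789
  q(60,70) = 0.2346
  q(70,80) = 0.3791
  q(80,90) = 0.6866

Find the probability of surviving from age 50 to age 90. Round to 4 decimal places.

0.1372

P(survive 50→90) = (1 − 0.0789) × (1 − 0.2346) × (1 − 0.3791) × (1 − 0.6866).
= 0.9211 × 0.7654 × 0.6209 × 0.3134 = 0.137188.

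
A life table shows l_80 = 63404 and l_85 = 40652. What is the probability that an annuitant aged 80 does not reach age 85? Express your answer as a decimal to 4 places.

0.3588

P(die before 85 | alive at 80) = 1 − l_85/l_80 = 1 − 40652/63404 = (22752)/63404 = 0.358842.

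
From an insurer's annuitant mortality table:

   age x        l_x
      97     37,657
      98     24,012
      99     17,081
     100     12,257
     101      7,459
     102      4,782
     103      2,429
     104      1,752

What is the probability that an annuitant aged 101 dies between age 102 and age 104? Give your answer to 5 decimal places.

We want 1|2q101 = (l_102 − l_104)/l_101.
This is the probability of reaching 102 but not 104, conditional on being alive at 101: (l_102 − l_104) / l_101.
= (4,782 − 1,752) / 7,459 = 3,030 / 7,459 = 0.406221.

0.40622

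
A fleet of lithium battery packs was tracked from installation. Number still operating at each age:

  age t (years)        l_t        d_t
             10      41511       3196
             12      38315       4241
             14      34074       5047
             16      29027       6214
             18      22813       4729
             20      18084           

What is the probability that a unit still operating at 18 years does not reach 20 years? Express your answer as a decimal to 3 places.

0.207

P(fail before 20 | operational at 18) = 1 − l_20/l_18 = 1 − 18084/22813 = (4729)/22813 = 0.207294.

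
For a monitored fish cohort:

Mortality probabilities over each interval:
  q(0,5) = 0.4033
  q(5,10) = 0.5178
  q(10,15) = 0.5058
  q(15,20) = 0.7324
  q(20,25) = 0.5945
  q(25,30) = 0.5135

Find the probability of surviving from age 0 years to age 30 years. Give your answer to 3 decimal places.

The overall survival probability is (1 − 0.4033) × (1 − 0.5178) × (1 − 0.5058) × (1 − 0.7324) × (1 − 0.5945) × (1 − 0.5135).
= 0.5967 × 0.4822 × 0.4942 × 0.2676 × 0.4055 × 0.4865 = 0.007507.

0.008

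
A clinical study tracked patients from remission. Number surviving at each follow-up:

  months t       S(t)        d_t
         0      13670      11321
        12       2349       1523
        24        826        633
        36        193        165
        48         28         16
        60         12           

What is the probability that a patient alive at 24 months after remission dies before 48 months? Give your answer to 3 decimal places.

0.966

P(die before 48 | alive at 24) = 1 − S(48)/S(24) = 1 − 28/826 = (798)/826 = 0.966102.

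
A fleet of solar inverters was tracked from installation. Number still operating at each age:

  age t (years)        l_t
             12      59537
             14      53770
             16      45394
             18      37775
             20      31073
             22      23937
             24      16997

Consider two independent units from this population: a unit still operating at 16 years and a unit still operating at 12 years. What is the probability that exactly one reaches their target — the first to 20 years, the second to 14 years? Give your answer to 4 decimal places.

p₁ = l_20/l_16 = 31073/45394 = 0.684518; p₂ = l_14/l_12 = 53770/59537 = 0.903136.
P(exactly one) = p₁(1−p₂) + (1−p₁)p₂ = 0.066305 + 0.284923 = 0.351228.

0.3512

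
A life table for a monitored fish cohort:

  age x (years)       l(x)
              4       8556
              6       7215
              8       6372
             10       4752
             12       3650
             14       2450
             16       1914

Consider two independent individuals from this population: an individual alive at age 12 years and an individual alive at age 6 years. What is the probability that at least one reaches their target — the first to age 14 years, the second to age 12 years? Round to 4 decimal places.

0.8376

p₁ = l(14)/l(12) = 2450/3650 = 0.671233; p₂ = l(12)/l(6) = 3650/7215 = 0.505891.
P(at least one) = 1 − (1−p₁)(1−p₂) = 1 − 0.328767 × 0.494109 = 0.837553.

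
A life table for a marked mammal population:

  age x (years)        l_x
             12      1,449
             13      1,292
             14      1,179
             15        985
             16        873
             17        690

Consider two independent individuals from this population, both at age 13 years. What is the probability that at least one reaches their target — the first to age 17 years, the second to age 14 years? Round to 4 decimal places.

p₁ = l_17/l_13 = 690/1,292 = 0.534056; p₂ = l_14/l_13 = 1,179/1,292 = 0.912539.
P(at least one) = 1 − (1−p₁)(1−p₂) = 1 − 0.465944 × 0.087461 = 0.959248.

0.9592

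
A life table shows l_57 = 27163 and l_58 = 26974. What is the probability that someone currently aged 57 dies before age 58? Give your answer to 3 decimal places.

0.007

P(die before 58 | alive at 57) = 1 − l_58/l_57 = 1 − 26974/27163 = (189)/27163 = 0.006958.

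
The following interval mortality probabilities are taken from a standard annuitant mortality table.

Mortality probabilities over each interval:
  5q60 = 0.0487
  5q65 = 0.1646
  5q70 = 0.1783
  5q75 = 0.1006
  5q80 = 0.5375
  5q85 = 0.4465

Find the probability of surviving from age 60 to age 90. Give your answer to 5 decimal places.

30p60 = (1 − 0.0487) × (1 − 0.1646) × (1 − 0.1783) × (1 − 0.1006) × (1 − 0.5375) × (1 − 0.4465).
= 0.9513 × 0.8354 × 0.8217 × 0.8994 × 0.4625 × 0.5535 = 0.150351.

0.15035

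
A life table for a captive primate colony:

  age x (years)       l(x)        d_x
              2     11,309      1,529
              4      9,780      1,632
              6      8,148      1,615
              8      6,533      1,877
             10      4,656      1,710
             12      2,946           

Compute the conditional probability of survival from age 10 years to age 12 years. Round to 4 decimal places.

The conditional survival probability is l(12)/l(10) = 2,946/4,656 = 0.632732.

0.6327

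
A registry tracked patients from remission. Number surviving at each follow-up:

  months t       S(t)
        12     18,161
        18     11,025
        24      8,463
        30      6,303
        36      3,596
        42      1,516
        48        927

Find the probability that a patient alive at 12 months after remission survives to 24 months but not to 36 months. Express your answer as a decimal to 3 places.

This is the probability of reaching 24 but not 36, conditional on being alive at 12: (S(24) − S(36)) / S(12).
= (8,463 − 3,596) / 18,161 = 4,867 / 18,161 = 0.267992.

0.268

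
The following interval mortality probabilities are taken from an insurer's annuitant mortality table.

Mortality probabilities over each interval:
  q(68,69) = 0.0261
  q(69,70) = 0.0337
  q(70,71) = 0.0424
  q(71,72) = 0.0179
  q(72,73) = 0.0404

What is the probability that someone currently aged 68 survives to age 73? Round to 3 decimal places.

Chaining the interval survival probabilities: (1 − 0.0261) × (1 − 0.0337) × (1 − 0.0424) × (1 − 0.0179) × (1 − 0.0404).
= 0.9739 × 0.9663 × 0.9576 × 0.9821 × 0.9596 = 0.849291.

0.849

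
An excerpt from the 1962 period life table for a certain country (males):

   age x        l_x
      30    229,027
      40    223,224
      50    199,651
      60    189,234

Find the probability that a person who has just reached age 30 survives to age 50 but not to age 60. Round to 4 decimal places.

0.0455

We want 20|10q30 = (l_50 − l_60)/l_30.
This is the probability of reaching 50 but not 60, conditional on being alive at 30: (l_50 − l_60) / l_30.
= (199,651 − 189,234) / 229,027 = 10,417 / 229,027 = 0.045484.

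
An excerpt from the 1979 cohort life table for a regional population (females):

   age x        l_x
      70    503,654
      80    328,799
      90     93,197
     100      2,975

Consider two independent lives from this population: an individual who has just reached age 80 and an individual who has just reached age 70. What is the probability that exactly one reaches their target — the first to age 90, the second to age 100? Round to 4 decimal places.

p₁ = l_90/l_80 = 93,197/328,799 = 0.283447; p₂ = l_100/l_70 = 2,975/503,654 = 0.005907.
P(exactly one) = p₁(1−p₂) + (1−p₁)p₂ = 0.281773 + 0.004233 = 0.286005.

0.2860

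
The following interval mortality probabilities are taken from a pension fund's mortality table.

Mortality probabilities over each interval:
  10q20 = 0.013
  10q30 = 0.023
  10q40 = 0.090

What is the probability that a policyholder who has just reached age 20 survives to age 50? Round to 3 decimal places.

0.878

Chaining the interval survival probabilities: (1 − 0.013) × (1 − 0.023) × (1 − 0.090).
= 0.987 × 0.977 × 0.910 = 0.877512.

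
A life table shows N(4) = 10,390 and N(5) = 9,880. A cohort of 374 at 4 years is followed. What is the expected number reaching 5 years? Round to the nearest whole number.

The relevant probability is 9,880/10,390 = 0.950914.
Expected number = 374 × 0.950914 = 356.

356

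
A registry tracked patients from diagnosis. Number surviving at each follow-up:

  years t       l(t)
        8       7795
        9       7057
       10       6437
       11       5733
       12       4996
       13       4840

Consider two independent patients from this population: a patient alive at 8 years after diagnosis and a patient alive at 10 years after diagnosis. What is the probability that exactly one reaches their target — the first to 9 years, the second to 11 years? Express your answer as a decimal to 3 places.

0.183

p₁ = l(9)/l(8) = 7057/7795 = 0.905324; p₂ = l(11)/l(10) = 5733/6437 = 0.890632.
P(exactly one) = p₁(1−p₂) + (1−p₁)p₂ = 0.099013 + 0.084321 = 0.183335.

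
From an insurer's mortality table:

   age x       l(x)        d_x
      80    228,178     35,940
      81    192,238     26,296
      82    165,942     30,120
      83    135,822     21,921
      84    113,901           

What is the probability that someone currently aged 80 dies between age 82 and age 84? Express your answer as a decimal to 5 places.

0.22807

This is the probability of reaching 82 but not 84, conditional on being alive at 80: (l(82) − l(84)) / l(80).
= (165,942 − 113,901) / 228,178 = 52,041 / 228,178 = 0.228072.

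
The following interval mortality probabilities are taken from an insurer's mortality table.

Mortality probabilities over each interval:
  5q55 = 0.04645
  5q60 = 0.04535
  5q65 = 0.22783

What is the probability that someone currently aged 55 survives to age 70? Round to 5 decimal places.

The overall survival probability is (1 − 0.04645) × (1 − 0.04535) × (1 − 0.22783).
= 0.95355 × 0.95465 × 0.77217 = 0.702911.

0.70291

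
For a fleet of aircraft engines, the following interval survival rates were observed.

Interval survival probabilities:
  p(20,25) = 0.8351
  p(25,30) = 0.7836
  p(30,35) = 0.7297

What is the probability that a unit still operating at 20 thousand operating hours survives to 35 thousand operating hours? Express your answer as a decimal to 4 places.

0.4775

P(survive 20→35) = 0.8351 × 0.7836 × 0.7297.
= 0.477504.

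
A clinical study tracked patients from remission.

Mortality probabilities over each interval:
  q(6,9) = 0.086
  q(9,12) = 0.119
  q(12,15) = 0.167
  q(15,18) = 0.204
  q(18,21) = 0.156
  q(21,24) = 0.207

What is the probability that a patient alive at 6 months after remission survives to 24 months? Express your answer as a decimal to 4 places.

0.3574

The overall survival probability is (1 − 0.086) × (1 − 0.119) × (1 − 0.167) × (1 − 0.204) × (1 − 0.156) × (1 − 0.207).
= 0.914 × 0.881 × 0.833 × 0.796 × 0.844 × 0.793 = 0.357352.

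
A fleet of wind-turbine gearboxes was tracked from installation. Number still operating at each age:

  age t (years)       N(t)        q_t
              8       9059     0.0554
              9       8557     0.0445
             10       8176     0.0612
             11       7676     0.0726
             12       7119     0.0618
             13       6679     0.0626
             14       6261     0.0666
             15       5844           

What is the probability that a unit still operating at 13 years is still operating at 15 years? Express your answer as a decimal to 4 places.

The conditional survival probability is N(15)/N(13) = 5844/6679 = 0.874981.

0.8750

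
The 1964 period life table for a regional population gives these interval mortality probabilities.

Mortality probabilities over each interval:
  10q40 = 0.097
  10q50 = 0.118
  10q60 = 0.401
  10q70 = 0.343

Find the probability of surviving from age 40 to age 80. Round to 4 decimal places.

Survival from 40 to 80 is the product of surviving each interval: (1 − 0.097) × (1 − 0.118) × (1 − 0.401) × (1 − 0.343).
= 0.903 × 0.882 × 0.599 × 0.657 = 0.313436.

0.3134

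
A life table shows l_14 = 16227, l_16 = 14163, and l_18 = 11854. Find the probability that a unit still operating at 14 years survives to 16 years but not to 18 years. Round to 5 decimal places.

This is the probability of reaching 16 but not 18, conditional on being operational at 14: (l_16 − l_18) / l_14.
= (14163 − 11854) / 16227 = 2309 / 16227 = 0.142294.

0.14229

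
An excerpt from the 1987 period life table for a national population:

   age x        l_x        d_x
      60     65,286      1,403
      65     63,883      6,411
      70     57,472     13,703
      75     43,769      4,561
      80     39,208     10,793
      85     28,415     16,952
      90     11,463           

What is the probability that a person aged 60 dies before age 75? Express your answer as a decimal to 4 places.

P(die before 75 | alive at 60) = 1 − l_75/l_60 = 1 − 43,769/65,286 = (21,517)/65,286 = 0.329581.

0.3296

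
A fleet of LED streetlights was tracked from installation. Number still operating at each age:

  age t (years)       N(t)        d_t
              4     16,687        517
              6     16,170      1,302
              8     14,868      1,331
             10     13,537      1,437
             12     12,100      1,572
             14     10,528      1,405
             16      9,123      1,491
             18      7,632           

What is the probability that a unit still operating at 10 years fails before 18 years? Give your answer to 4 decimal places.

P(fail before 18 | operational at 10) = 1 − N(18)/N(10) = 1 − 7,632/13,537 = (5,905)/13,537 = 0.436212.

0.4362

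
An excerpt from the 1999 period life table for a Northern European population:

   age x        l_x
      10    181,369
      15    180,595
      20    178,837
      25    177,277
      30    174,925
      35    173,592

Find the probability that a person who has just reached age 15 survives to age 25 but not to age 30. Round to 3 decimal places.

0.013

We want 10|5q15 = (l_25 − l_30)/l_15.
This is the probability of reaching 25 but not 30, conditional on being alive at 15: (l_25 − l_30) / l_15.
= (177,277 − 174,925) / 180,595 = 2,352 / 180,595 = 0.013024.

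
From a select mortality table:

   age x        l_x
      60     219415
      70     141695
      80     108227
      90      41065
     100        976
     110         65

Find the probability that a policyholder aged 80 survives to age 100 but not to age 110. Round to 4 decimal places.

We want 20|10q80 = (l_100 − l_110)/l_80.
This is the probability of reaching 100 but not 110, conditional on being alive at 80: (l_100 − l_110) / l_80.
= (976 − 65) / 108227 = 911 / 108227 = 0.008417.

0.0084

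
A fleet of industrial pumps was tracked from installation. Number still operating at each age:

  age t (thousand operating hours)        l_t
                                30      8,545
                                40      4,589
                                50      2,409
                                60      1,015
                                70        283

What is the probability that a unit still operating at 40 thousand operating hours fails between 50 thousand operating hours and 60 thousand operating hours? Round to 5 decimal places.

0.30377

This is the probability of reaching 50 but not 60, conditional on being operational at 40: (l_50 − l_60) / l_40.
= (2,409 − 1,015) / 4,589 = 1,394 / 4,589 = 0.303770.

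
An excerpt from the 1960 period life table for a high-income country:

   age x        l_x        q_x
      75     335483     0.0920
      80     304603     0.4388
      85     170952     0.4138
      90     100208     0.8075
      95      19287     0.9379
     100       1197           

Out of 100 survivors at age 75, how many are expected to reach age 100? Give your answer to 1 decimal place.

0.4

The relevant probability is 1197/335483 = 0.003568.
Expected number = 100 × 0.003568 = 0.4.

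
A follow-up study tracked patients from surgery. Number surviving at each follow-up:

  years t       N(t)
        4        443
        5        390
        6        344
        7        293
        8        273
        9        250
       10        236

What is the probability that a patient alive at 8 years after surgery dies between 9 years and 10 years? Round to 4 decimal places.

This is the probability of reaching 9 but not 10, conditional on being alive at 8: (N(9) − N(10)) / N(8).
= (250 − 236) / 273 = 14 / 273 = 0.051282.

0.0513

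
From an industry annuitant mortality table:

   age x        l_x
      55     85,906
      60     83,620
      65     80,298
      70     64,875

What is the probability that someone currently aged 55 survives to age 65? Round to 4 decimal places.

The conditional survival probability is l_65/l_55 = 80,298/85,906 = 0.934719.

0.9347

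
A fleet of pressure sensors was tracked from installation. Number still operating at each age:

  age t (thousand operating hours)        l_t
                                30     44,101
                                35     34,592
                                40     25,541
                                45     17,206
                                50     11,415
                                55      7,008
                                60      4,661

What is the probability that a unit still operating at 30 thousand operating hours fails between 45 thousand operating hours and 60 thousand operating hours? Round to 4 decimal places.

This is the probability of reaching 45 but not 60, conditional on being operational at 30: (l_45 − l_60) / l_30.
= (17,206 − 4,661) / 44,101 = 12,545 / 44,101 = 0.284461.

0.2845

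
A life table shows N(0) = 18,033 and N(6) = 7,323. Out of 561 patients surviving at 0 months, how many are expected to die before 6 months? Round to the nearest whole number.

333

The relevant probability is 1 − 7,323/18,033 = 0.593911.
Expected number = 561 × 0.593911 = 333.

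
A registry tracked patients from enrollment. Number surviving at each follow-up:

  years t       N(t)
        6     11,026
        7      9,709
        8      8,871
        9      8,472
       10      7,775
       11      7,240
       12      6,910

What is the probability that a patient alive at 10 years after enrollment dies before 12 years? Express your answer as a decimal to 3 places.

0.111

P(die before 12 | alive at 10) = 1 − N(12)/N(10) = 1 − 6,910/7,775 = (865)/7,775 = 0.111254.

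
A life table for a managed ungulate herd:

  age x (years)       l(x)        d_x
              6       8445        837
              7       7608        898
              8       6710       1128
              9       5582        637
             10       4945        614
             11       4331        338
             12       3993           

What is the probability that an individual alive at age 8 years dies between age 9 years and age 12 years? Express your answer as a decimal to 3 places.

0.237

This is the probability of reaching 9 but not 12, conditional on being alive at 8: (l(9) − l(12)) / l(8).
= (5582 − 3993) / 6710 = 1589 / 6710 = 0.236811.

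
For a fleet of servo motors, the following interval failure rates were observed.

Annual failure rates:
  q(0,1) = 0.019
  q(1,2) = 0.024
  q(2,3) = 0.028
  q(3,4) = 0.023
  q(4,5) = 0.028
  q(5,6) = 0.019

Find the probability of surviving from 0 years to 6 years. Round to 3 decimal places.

0.867

P(survive 0→6) = (1 − 0.019) × (1 − 0.024) × (1 − 0.028) × (1 − 0.023) × (1 − 0.028) × (1 − 0.019).
= 0.981 × 0.976 × 0.972 × 0.977 × 0.972 × 0.981 = 0.866992.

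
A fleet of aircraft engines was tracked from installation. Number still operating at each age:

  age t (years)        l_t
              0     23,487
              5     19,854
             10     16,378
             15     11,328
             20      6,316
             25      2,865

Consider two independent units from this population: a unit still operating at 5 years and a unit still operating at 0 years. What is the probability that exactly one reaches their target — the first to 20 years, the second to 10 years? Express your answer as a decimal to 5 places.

0.57178

p₁ = l_20/l_5 = 6,316/19,854 = 0.318122; p₂ = l_10/l_0 = 16,378/23,487 = 0.697322.
P(exactly one) = p₁(1−p₂) + (1−p₁)p₂ = 0.096289 + 0.475489 = 0.571777.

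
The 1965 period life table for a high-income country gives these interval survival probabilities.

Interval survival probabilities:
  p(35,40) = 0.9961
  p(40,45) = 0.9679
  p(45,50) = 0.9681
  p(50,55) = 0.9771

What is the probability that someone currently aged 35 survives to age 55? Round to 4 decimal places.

Survival from 35 to 55 is the product of surviving each interval: 0.9961 × 0.9679 × 0.9681 × 0.9771.
= 0.911995.

0.9120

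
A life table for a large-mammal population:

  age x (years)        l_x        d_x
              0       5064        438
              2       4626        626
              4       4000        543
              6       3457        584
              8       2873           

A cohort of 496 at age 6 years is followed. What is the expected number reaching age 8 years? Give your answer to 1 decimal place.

412.2

The relevant probability is 2873/3457 = 0.831067.
Expected number = 496 × 0.831067 = 412.2.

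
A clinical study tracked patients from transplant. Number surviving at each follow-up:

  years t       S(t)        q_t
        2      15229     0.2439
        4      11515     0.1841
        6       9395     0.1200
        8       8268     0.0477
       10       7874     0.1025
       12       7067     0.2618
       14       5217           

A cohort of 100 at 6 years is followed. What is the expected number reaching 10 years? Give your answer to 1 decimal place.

The relevant probability is 7874/9395 = 0.838105.
Expected number = 100 × 0.838105 = 83.8.

83.8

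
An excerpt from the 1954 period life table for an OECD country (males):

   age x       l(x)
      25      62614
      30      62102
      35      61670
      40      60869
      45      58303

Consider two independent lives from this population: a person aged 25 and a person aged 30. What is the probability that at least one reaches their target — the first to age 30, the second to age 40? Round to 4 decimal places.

0.9998

p₁ = l(30)/l(25) = 62102/62614 = 0.991823; p₂ = l(40)/l(30) = 60869/62102 = 0.980146.
P(at least one) = 1 − (1−p₁)(1−p₂) = 1 − 0.008177 × 0.019854 = 0.999838.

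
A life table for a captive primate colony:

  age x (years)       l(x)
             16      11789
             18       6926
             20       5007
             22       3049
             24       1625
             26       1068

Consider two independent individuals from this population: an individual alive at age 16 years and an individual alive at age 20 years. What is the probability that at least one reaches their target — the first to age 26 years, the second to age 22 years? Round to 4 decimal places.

0.6444

p₁ = l(26)/l(16) = 1068/11789 = 0.090593; p₂ = l(22)/l(20) = 3049/5007 = 0.608947.
P(at least one) = 1 − (1−p₁)(1−p₂) = 1 − 0.909407 × 0.391053 = 0.644374.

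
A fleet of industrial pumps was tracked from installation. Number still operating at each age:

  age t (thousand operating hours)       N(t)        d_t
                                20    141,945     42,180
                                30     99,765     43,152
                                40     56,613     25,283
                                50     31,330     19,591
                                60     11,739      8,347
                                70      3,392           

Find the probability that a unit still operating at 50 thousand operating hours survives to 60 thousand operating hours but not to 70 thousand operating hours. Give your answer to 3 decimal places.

0.266

This is the probability of reaching 60 but not 70, conditional on being operational at 50: (N(60) − N(70)) / N(50).
= (11,739 − 3,392) / 31,330 = 8,347 / 31,330 = 0.266422.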